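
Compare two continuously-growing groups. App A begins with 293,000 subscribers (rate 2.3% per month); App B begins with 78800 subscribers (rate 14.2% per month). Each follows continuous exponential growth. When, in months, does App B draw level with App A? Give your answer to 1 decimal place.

293000·e^(0.023t) = 78800·e^(0.142t)
293000/78800 = e^((0.142 − 0.023)t) → ln(3.71827) = 0.119·t
t = 1.31326 / 0.119

t ≈ 11.0 months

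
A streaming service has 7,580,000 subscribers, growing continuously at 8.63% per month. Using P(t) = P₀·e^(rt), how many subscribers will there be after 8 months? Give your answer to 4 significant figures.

P(8) = 7580000 · e^(0.0863·8) = 7580000 · e^(0.6904)
= 7580000 · 1.99451 ≈ 15118409.9

≈ 15,120,000 subscribers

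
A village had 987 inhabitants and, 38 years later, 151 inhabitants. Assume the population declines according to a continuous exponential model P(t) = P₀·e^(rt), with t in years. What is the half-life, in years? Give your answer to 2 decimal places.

half-life ≈ 14.03 years

r = ln(151/987) / 38 = ln(0.15299) / 38 ≈ -0.049405 per year
half-life = ln 2 / |r| = 0.69315 / 0.049405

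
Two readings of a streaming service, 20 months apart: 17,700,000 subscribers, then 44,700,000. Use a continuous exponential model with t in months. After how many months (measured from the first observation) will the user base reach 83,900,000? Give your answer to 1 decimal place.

r = ln(44700000/17700000) / 20 ≈ 0.04632 per month
t = ln(83900000/17700000) / r = 1.55606 / 0.04632 ≈ 33.593

t ≈ 33.6 months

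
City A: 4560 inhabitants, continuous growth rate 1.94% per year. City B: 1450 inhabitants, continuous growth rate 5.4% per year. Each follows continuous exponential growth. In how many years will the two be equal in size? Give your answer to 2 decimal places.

t ≈ 33.11 years

4560·e^(0.0194t) = 1450·e^(0.054t)
4560/1450 = e^((0.054 − 0.0194)t) → ln(3.14483) = 0.0346·t
t = 1.14576 / 0.0346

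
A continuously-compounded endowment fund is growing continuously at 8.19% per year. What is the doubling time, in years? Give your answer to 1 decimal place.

doubling time = ln(2) / |r| = 0.69315 / 0.0819

doubling time ≈ 8.5 years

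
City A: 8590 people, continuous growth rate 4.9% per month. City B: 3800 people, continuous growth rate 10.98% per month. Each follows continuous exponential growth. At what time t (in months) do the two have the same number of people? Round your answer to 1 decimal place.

8590·e^(0.049t) = 3800·e^(0.1098t)
8590/3800 = e^((0.1098 − 0.049)t) → ln(2.26053) = 0.0608·t
t = 0.8156 / 0.0608

t ≈ 13.4 months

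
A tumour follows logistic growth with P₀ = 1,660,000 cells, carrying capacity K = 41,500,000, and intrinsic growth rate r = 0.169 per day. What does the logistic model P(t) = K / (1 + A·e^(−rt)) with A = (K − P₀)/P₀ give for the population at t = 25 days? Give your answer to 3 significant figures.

≈ 30,700,000 cells

A = (41500000 − 1660000)/1660000 = 24
P(25) = 41500000 / (1 + 24·e^(−0.169·25)) = 41500000 / (1 + 24·0.014625)
= 41500000 / 1.35101 ≈ 30717804.03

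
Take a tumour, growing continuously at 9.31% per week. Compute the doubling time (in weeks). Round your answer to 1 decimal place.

doubling time ≈ 7.4 weeks

doubling time = ln(2) / |r| = 0.69315 / 0.0931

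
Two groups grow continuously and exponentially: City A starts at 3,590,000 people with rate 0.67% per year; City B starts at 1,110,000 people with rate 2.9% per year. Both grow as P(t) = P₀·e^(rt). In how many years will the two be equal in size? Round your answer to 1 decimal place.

t ≈ 52.6 years

3590000·e^(0.0067t) = 1110000·e^(0.029t)
3590000/1110000 = e^((0.029 − 0.0067)t) → ln(3.23423) = 0.0223·t
t = 1.17379 / 0.0223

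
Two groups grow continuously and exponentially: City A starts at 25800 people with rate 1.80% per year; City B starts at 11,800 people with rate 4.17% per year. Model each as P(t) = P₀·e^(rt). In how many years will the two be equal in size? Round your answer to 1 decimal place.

t ≈ 33.0 years

25800·e^(0.018t) = 11800·e^(0.0417t)
25800/11800 = e^((0.0417 − 0.018)t) → ln(2.18644) = 0.0237·t
t = 0.78227 / 0.0237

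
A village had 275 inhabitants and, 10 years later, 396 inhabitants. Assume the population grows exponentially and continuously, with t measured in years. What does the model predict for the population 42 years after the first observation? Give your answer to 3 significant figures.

≈ 1,270 inhabitants

r = ln(396/275) / 10 ≈ 0.036464 per year
P(42) = 275 · e^(0.036464·42) = 275 · 4.62511 ≈ 1271.91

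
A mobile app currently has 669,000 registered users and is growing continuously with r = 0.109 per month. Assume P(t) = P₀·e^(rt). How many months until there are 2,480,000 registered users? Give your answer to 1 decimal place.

2480000 = 669000 · e^(0.109·t)
t = ln(2480000/669000) / 0.109 = ln(3.70703) / 0.109 = 1.31023 / 0.109

t ≈ 12.0 months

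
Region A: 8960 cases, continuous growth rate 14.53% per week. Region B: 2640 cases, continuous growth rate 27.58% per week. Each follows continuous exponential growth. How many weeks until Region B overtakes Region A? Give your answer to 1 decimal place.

t ≈ 9.4 weeks

8960·e^(0.1453t) = 2640·e^(0.2758t)
8960/2640 = e^((0.2758 − 0.1453)t) → ln(3.39394) = 0.1305·t
t = 1.22199 / 0.1305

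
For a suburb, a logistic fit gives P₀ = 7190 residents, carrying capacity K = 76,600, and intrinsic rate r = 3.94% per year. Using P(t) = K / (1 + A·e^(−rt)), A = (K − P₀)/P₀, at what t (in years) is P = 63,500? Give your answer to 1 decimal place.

t ≈ 97.6 years

A = (76600 − 7190)/7190 = 9.65369
63500 = 76600/(1 + 9.65369·e^(−0.0394t)) → 1 + 9.65369·e^(−0.0394t) = 1.2063
e^(−0.0394t) = 0.02137 → t = ln(46.79458)/0.0394 = 3.84577/0.0394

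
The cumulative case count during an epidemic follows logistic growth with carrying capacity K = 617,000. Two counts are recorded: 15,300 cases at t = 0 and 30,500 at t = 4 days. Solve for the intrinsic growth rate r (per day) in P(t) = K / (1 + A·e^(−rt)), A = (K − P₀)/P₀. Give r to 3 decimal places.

r ≈ 0.179 per day

A = (617000 − 15300)/15300 = 39.3268
30500 = 617000/(1 + 39.3268·e^(−r·4)) → e^(−4r) = (20.22951 − 1)/39.3268 = 0.488967
r = −ln(0.488967)/4 = 0.71546/4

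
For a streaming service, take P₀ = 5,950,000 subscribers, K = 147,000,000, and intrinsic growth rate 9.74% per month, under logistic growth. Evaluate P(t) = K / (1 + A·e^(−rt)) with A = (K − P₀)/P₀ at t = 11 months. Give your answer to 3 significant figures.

A = (147000000 − 5950000)/5950000 = 23.70588
P(11) = 147000000 / (1 + 23.70588·e^(−0.0974·11)) = 147000000 / (1 + 23.70588·0.342529)
= 147000000 / 9.11994 ≈ 16118520.6

≈ 16,100,000 subscribers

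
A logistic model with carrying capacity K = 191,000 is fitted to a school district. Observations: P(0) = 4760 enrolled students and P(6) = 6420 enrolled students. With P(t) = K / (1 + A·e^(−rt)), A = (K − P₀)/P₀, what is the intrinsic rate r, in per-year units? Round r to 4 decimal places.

A = (191000 − 4760)/4760 = 39.12605
6420 = 191000/(1 + 39.12605·e^(−r·6)) → e^(−6r) = (29.75078 − 1)/39.12605 = 0.734824
r = −ln(0.734824)/6 = 0.30812/6

r ≈ 0.0514 per year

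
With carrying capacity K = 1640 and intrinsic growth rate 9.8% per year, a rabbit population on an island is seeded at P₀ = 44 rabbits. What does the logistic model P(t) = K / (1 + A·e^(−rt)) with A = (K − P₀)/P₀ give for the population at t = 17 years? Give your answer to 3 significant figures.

A = (1640 − 44)/44 = 36.27273
P(17) = 1640 / (1 + 36.27273·e^(−0.098·17)) = 1640 / (1 + 36.27273·0.189002)
= 1640 / 7.8556 ≈ 208.77

≈ 209 rabbits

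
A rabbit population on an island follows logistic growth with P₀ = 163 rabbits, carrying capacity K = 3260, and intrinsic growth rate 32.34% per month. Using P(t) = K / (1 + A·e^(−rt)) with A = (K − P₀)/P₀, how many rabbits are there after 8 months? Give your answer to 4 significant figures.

A = (3260 − 163)/163 = 19
P(8) = 3260 / (1 + 19·e^(−0.3234·8)) = 3260 / (1 + 19·0.07523)
= 3260 / 2.42938 ≈ 1341.91

≈ 1,342 rabbits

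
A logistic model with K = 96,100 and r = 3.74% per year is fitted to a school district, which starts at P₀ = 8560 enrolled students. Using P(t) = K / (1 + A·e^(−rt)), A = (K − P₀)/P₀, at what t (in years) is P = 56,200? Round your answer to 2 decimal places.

A = (96100 − 8560)/8560 = 10.22664
56200 = 96100/(1 + 10.22664·e^(−0.0374t)) → 1 + 10.22664·e^(−0.0374t) = 1.70996
e^(−0.0374t) = 0.069423 → t = ln(14.40443)/0.0374 = 2.66754/0.0374

t ≈ 71.32 years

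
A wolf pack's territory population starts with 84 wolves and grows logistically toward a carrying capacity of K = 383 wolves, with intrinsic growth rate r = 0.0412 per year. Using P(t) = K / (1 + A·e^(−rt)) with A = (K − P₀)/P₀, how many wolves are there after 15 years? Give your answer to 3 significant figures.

A = (383 − 84)/84 = 3.55952
P(15) = 383 / (1 + 3.55952·e^(−0.0412·15)) = 383 / (1 + 3.55952·0.539021)
= 383 / 2.91866 ≈ 131.22

≈ 131 wolves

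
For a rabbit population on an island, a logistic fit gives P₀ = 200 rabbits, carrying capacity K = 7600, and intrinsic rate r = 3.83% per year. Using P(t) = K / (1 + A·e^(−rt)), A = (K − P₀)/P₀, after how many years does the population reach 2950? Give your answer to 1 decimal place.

t ≈ 82.4 years

A = (7600 − 200)/200 = 37
2950 = 7600/(1 + 37·e^(−0.0383t)) → 1 + 37·e^(−0.0383t) = 2.57627
e^(−0.0383t) = 0.042602 → t = ln(23.47312)/0.0383 = 3.15586/0.0383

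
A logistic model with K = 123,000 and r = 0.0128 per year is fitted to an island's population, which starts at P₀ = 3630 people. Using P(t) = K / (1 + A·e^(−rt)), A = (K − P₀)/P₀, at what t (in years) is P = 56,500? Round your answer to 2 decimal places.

t ≈ 260.16 years

A = (123000 − 3630)/3630 = 32.8843
56500 = 123000/(1 + 32.8843·e^(−0.0128t)) → 1 + 32.8843·e^(−0.0128t) = 2.17699
e^(−0.0128t) = 0.035792 → t = ln(27.93929)/0.0128 = 3.33003/0.0128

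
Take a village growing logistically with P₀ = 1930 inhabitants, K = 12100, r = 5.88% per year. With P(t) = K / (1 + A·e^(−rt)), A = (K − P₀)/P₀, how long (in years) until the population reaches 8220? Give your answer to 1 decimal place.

A = (12100 − 1930)/1930 = 5.26943
8220 = 12100/(1 + 5.26943·e^(−0.0588t)) → 1 + 5.26943·e^(−0.0588t) = 1.47202
e^(−0.0588t) = 0.089577 → t = ln(11.16359)/0.0588 = 2.41266/0.0588

t ≈ 41.0 years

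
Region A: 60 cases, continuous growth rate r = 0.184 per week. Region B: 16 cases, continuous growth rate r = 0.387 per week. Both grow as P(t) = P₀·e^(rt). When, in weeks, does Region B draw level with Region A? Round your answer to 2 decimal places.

60·e^(0.184t) = 16·e^(0.387t)
60/16 = e^((0.387 − 0.184)t) → ln(3.75) = 0.203·t
t = 1.32176 / 0.203

t ≈ 6.51 weeks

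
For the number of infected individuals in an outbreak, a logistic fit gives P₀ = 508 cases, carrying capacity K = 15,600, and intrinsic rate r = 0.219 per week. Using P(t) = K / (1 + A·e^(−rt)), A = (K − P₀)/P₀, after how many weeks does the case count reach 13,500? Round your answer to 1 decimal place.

A = (15600 − 508)/508 = 29.70866
13500 = 15600/(1 + 29.70866·e^(−0.219t)) → 1 + 29.70866·e^(−0.219t) = 1.15556
e^(−0.219t) = 0.005236 → t = ln(190.98425)/0.219 = 5.25219/0.219

t ≈ 24.0 weeks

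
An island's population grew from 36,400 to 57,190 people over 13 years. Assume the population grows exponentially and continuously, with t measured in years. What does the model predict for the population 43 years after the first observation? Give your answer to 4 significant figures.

r = ln(57190/36400) / 13 ≈ 0.034755 per year
P(43) = 36400 · e^(0.034755·43) = 36400 · 4.45688 ≈ 162230.5

≈ 162,200 people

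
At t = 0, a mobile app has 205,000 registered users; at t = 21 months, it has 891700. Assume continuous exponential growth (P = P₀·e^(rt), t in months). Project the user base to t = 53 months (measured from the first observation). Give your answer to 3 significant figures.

≈ 8,380,000 registered users

r = ln(891700/205000) / 21 ≈ 0.070006 per month
P(53) = 205000 · e^(0.070006·53) = 205000 · 40.86616 ≈ 8377562.38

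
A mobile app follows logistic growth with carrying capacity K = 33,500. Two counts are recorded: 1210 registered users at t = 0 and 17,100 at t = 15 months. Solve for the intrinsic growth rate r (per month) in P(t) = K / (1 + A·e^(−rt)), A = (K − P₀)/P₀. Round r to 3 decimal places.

r ≈ 0.222 per month

A = (33500 − 1210)/1210 = 26.68595
17100 = 33500/(1 + 26.68595·e^(−r·15)) → e^(−15r) = (1.95906 − 1)/26.68595 = 0.035939
r = −ln(0.035939)/15 = 3.32593/15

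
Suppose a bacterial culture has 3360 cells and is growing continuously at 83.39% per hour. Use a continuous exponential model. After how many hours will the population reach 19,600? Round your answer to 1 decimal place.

t ≈ 2.1 hours

19600 = 3360 · e^(0.8339·t)
t = ln(19600/3360) / 0.8339 = ln(5.83333) / 0.8339 = 1.76359 / 0.8339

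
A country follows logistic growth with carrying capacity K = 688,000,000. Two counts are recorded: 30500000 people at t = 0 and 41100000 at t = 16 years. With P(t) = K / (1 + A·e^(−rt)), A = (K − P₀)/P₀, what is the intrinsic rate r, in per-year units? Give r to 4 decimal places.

A = (688000000 − 30500000)/30500000 = 21.55738
41100000 = 688000000/(1 + 21.55738·e^(−r·16)) → e^(−16r) = (16.73966 − 1)/21.55738 = 0.730129
r = −ln(0.730129)/16 = 0.31453/16

r ≈ 0.0197 per year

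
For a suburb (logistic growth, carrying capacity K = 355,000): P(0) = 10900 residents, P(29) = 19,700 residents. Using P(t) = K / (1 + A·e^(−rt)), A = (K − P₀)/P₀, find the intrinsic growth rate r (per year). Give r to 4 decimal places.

r ≈ 0.0213 per year

A = (355000 − 10900)/10900 = 31.56881
19700 = 355000/(1 + 31.56881·e^(−r·29)) → e^(−29r) = (18.0203 − 1)/31.56881 = 0.539149
r = −ln(0.539149)/29 = 0.61776/29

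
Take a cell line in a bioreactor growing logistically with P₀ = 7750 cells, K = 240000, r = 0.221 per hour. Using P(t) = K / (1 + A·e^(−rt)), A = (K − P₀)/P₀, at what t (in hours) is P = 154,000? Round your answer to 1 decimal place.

t ≈ 18.0 hours

A = (240000 − 7750)/7750 = 29.96774
154000 = 240000/(1 + 29.96774·e^(−0.221t)) → 1 + 29.96774·e^(−0.221t) = 1.55844
e^(−0.221t) = 0.018635 → t = ln(53.66317)/0.221 = 3.98273/0.221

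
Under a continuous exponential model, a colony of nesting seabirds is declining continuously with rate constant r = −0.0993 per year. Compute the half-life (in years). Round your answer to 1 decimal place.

half-life = ln(2) / |r| = 0.69315 / 0.0993

half-life ≈ 7.0 years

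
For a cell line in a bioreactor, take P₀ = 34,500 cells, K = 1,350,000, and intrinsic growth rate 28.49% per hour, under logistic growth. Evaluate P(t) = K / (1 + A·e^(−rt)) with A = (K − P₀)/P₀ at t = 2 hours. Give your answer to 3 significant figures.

A = (1350000 − 34500)/34500 = 38.13043
P(2) = 1350000 / (1 + 38.13043·e^(−0.2849·2)) = 1350000 / (1 + 38.13043·0.565639)
= 1350000 / 22.56804 ≈ 59819.1

≈ 59,800 cells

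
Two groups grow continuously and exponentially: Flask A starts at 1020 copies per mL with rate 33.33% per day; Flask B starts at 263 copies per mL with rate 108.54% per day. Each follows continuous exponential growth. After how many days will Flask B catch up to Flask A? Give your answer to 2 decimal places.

t ≈ 1.80 days

1020·e^(0.3333t) = 263·e^(1.0854t)
1020/263 = e^((1.0854 − 0.3333)t) → ln(3.87833) = 0.7521·t
t = 1.3554 / 0.7521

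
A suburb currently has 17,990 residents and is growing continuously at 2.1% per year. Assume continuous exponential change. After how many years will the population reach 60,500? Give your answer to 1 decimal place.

60500 = 17990 · e^(0.021·t)
t = ln(60500/17990) / 0.021 = ln(3.36298) / 0.021 = 1.21283 / 0.021

t ≈ 57.8 years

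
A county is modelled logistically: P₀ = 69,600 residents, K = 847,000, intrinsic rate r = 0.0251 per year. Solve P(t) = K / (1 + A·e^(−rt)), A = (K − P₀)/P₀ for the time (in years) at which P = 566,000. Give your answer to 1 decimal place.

t ≈ 124.0 years

A = (847000 − 69600)/69600 = 11.16954
566000 = 847000/(1 + 11.16954·e^(−0.0251t)) → 1 + 11.16954·e^(−0.0251t) = 1.49647
e^(−0.0251t) = 0.044448 → t = ln(22.49808)/0.0251 = 3.11343/0.0251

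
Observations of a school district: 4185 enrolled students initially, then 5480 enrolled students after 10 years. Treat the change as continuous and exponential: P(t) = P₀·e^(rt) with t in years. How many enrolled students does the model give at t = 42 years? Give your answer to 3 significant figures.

r = ln(5480/4185) / 10 ≈ 0.02696 per year
P(42) = 4185 · e^(0.02696·42) = 4185 · 3.10283 ≈ 12985.33

≈ 13,000 enrolled students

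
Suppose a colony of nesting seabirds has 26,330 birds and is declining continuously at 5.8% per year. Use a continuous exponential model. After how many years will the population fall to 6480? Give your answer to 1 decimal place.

6480 = 26330 · e^(-0.058·t)
t = ln(6480/26330) / -0.058 = ln(0.24611) / -0.058 = -1.40199 / -0.058

t ≈ 24.2 years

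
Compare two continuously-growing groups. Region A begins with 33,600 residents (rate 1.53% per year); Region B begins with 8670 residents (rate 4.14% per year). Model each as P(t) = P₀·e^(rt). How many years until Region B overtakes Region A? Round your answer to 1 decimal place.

t ≈ 51.9 years

33600·e^(0.0153t) = 8670·e^(0.0414t)
33600/8670 = e^((0.0414 − 0.0153)t) → ln(3.87543) = 0.0261·t
t = 1.35466 / 0.0261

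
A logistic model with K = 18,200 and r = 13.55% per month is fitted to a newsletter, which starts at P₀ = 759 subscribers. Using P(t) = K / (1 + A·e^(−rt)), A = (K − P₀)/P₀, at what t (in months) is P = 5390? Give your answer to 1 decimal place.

A = (18200 − 759)/759 = 22.97892
5390 = 18200/(1 + 22.97892·e^(−0.1355t)) → 1 + 22.97892·e^(−0.1355t) = 3.37662
e^(−0.1355t) = 0.103426 → t = ln(9.66873)/0.1355 = 2.2689/0.1355

t ≈ 16.7 months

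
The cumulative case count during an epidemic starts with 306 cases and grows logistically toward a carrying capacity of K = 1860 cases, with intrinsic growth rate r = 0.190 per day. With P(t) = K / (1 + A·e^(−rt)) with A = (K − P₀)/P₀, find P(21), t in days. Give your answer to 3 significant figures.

A = (1860 − 306)/306 = 5.07843
P(21) = 1860 / (1 + 5.07843·e^(−0.19·21)) = 1860 / (1 + 5.07843·0.0185)
= 1860 / 1.09395 ≈ 1700.26

≈ 1,700 cases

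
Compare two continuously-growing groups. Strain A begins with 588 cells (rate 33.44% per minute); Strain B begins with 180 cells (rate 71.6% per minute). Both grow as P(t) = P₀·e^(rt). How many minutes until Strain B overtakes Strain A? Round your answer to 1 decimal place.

588·e^(0.3344t) = 180·e^(0.716t)
588/180 = e^((0.716 − 0.3344)t) → ln(3.26667) = 0.3816·t
t = 1.18377 / 0.3816

t ≈ 3.1 minutes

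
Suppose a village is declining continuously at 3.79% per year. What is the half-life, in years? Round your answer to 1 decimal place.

half-life = ln(2) / |r| = 0.69315 / 0.0379

half-life ≈ 18.3 years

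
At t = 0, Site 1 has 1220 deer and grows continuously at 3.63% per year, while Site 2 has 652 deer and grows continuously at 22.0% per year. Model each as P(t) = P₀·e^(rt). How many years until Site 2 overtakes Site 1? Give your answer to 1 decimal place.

t ≈ 3.4 years

1220·e^(0.0363t) = 652·e^(0.22t)
1220/652 = e^((0.22 − 0.0363)t) → ln(1.87117) = 0.1837·t
t = 0.62656 / 0.1837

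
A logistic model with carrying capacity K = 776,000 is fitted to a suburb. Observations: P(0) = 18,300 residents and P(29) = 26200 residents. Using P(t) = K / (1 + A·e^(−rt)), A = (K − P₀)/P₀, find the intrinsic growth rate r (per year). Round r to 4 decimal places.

A = (776000 − 18300)/18300 = 41.40437
26200 = 776000/(1 + 41.40437·e^(−r·29)) → e^(−29r) = (29.61832 − 1)/41.40437 = 0.691191
r = −ln(0.691191)/29 = 0.36934/29

r ≈ 0.0127 per year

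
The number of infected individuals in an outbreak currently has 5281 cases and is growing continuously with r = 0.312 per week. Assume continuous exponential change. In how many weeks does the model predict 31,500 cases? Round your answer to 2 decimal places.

31500 = 5281 · e^(0.312·t)
t = ln(31500/5281) / 0.312 = ln(5.96478) / 0.312 = 1.78587 / 0.312

t ≈ 5.72 weeks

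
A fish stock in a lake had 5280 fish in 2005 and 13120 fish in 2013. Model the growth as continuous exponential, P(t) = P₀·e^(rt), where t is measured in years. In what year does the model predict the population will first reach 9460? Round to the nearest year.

r = ln(13120/5280) / 8 = 0.91021/8 ≈ 0.113776 per year
t = ln(9460/5280) / r = 0.58315/0.113776 ≈ 5.13 years after 2005

year 2010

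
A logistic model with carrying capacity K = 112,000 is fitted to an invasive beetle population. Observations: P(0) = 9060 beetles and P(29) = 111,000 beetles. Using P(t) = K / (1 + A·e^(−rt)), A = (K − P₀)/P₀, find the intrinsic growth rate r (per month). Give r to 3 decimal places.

A = (112000 − 9060)/9060 = 11.36203
111000 = 112000/(1 + 11.36203·e^(−r·29)) → e^(−29r) = (1.00901 − 1)/11.36203 = 0.000793
r = −ln(0.000793)/29 = 7.13981/29

r ≈ 0.246 per month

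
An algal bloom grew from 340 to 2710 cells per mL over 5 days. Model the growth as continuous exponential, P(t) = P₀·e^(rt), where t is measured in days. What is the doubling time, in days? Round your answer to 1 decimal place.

doubling time ≈ 1.7 days

r = ln(2710/340) / 5 = ln(7.97059) / 5 ≈ 0.415152 per day
doubling time = ln 2 / |r| = 0.69315 / 0.415152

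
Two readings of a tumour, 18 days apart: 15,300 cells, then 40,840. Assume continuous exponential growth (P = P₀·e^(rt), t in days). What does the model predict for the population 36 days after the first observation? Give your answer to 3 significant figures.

≈ 109,000 cells

r = ln(40840/15300) / 18 ≈ 0.054545 per day
P(36) = 15300 · e^(0.054545·36) = 15300 · 7.12506 ≈ 109013.44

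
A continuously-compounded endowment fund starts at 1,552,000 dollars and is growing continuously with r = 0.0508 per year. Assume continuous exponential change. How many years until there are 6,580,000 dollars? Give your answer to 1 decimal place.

t ≈ 28.4 years

6580000 = 1552000 · e^(0.0508·t)
t = ln(6580000/1552000) / 0.0508 = ln(4.23969) / 0.0508 = 1.44449 / 0.0508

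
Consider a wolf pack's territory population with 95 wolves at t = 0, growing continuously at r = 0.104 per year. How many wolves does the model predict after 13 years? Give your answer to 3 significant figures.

≈ 367 wolves

P(13) = 95 · e^(0.104·13) = 95 · e^(1.352)
= 95 · 3.86515 ≈ 367.19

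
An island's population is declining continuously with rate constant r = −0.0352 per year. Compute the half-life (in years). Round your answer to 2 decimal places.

half-life = ln(2) / |r| = 0.69315 / 0.0352

half-life ≈ 19.69 years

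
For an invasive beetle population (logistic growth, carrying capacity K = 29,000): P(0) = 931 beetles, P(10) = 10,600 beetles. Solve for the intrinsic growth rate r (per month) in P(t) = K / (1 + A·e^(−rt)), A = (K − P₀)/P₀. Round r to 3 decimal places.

r ≈ 0.285 per month

A = (29000 − 931)/931 = 30.1493
10600 = 29000/(1 + 30.1493·e^(−r·10)) → e^(−10r) = (2.73585 − 1)/30.1493 = 0.057575
r = −ln(0.057575)/10 = 2.85467/10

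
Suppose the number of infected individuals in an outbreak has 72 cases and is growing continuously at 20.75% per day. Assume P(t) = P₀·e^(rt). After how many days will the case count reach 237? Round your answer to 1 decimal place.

237 = 72 · e^(0.2075·t)
t = ln(237/72) / 0.2075 = ln(3.29167) / 0.2075 = 1.19139 / 0.2075

t ≈ 5.7 days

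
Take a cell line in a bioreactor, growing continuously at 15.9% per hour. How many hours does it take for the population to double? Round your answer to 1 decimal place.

doubling time ≈ 4.4 hours

doubling time = ln(2) / |r| = 0.69315 / 0.159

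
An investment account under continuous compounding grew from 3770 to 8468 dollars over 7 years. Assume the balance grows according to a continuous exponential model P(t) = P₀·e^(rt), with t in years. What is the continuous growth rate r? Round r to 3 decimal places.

8468 = 3770 · e^(r·7)
e^(7r) = 8468/3770 = 2.24615
r = ln(2.24615) / 7 = 0.80922 / 7

r ≈ 0.116 per year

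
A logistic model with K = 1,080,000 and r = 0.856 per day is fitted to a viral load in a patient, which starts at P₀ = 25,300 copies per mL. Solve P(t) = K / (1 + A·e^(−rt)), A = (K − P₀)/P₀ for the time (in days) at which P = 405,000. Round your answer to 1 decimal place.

A = (1080000 − 25300)/25300 = 41.68775
405000 = 1080000/(1 + 41.68775·e^(−0.856t)) → 1 + 41.68775·e^(−0.856t) = 2.66667
e^(−0.856t) = 0.03998 → t = ln(25.01265)/0.856 = 3.21938/0.856

t ≈ 3.8 days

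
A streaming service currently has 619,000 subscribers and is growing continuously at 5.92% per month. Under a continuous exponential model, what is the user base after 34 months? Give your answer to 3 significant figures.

≈ 4,630,000 subscribers

P(34) = 619000 · e^(0.0592·34) = 619000 · e^(2.0128)
= 619000 · 7.48424 ≈ 4632746.99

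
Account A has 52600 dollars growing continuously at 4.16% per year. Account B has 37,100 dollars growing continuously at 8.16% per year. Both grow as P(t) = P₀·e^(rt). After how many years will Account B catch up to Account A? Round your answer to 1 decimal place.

52600·e^(0.0416t) = 37100·e^(0.0816t)
52600/37100 = e^((0.0816 − 0.0416)t) → ln(1.41779) = 0.04·t
t = 0.3491 / 0.04

t ≈ 8.7 years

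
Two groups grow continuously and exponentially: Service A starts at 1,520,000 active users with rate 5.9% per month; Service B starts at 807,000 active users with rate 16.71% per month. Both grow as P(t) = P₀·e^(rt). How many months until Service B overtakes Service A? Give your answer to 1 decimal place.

1520000·e^(0.059t) = 807000·e^(0.1671t)
1520000/807000 = e^((0.1671 − 0.059)t) → ln(1.88352) = 0.1081·t
t = 0.63314 / 0.1081

t ≈ 5.9 months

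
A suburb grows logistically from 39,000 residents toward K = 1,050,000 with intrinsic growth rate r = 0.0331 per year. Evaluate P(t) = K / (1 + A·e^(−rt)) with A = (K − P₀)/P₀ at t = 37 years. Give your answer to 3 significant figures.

≈ 122,000 residents

A = (1050000 − 39000)/39000 = 25.92308
P(37) = 1050000 / (1 + 25.92308·e^(−0.0331·37)) = 1050000 / (1 + 25.92308·0.293846)
= 1050000 / 8.61739 ≈ 121846.66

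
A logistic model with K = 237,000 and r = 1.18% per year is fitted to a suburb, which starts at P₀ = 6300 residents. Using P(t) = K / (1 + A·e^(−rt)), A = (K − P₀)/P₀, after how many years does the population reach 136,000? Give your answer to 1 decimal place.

A = (237000 − 6300)/6300 = 36.61905
136000 = 237000/(1 + 36.61905·e^(−0.0118t)) → 1 + 36.61905·e^(−0.0118t) = 1.74265
e^(−0.0118t) = 0.02028 → t = ln(49.30882)/0.0118 = 3.8981/0.0118

t ≈ 330.3 years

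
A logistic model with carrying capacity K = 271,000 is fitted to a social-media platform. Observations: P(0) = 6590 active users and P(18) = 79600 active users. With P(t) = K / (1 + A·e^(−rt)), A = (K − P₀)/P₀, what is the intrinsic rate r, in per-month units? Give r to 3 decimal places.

A = (271000 − 6590)/6590 = 40.12291
79600 = 271000/(1 + 40.12291·e^(−r·18)) → e^(−18r) = (3.40452 − 1)/40.12291 = 0.059929
r = −ln(0.059929)/18 = 2.8146/18

r ≈ 0.156 per month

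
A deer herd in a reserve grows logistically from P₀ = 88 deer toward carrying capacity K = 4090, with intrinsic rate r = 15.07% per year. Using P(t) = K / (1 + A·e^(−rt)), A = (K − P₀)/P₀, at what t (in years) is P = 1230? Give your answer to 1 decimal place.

A = (4090 − 88)/88 = 45.47727
1230 = 4090/(1 + 45.47727·e^(−0.1507t)) → 1 + 45.47727·e^(−0.1507t) = 3.3252
e^(−0.1507t) = 0.051129 → t = ln(19.55841)/0.1507 = 2.97341/0.1507

t ≈ 19.7 years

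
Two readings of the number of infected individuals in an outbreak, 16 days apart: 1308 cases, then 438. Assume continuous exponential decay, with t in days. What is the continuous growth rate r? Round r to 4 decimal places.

r ≈ -0.0684 per day

438 = 1308 · e^(r·16)
e^(16r) = 438/1308 = 0.33486
r = ln(0.33486) / 16 = -1.09404 / 16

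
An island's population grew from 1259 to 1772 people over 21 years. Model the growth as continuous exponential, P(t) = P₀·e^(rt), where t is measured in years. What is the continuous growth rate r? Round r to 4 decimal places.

1772 = 1259 · e^(r·21)
e^(21r) = 1772/1259 = 1.40747
r = ln(1.40747) / 21 = 0.34179 / 21

r ≈ 0.0163 per year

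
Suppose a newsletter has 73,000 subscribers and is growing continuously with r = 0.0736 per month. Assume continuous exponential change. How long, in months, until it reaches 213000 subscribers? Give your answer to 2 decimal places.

t ≈ 14.55 months

213000 = 73000 · e^(0.0736·t)
t = ln(213000/73000) / 0.0736 = ln(2.91781) / 0.0736 = 1.07083 / 0.0736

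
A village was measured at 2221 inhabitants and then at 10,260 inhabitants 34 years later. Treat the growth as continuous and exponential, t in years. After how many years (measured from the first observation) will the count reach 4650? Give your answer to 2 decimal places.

t ≈ 16.42 years

r = ln(10260/2221) / 34 ≈ 0.045009 per year
t = ln(4650/2221) / r = 0.73891 / 0.045009 ≈ 16.417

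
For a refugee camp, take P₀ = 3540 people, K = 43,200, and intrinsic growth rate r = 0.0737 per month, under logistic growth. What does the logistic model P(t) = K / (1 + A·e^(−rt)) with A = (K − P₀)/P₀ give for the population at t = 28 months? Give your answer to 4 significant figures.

A = (43200 − 3540)/3540 = 11.20339
P(28) = 43200 / (1 + 11.20339·e^(−0.0737·28)) = 43200 / (1 + 11.20339·0.126996)
= 43200 / 2.42279 ≈ 17830.72

≈ 17,830 people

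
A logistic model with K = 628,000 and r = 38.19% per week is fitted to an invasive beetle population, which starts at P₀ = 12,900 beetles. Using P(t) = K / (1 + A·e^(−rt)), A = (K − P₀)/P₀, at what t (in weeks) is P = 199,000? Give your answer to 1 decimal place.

t ≈ 8.1 weeks

A = (628000 − 12900)/12900 = 47.68217
199000 = 628000/(1 + 47.68217·e^(−0.3819t)) → 1 + 47.68217·e^(−0.3819t) = 3.15578
e^(−0.3819t) = 0.045211 → t = ln(22.1183)/0.3819 = 3.09641/0.3819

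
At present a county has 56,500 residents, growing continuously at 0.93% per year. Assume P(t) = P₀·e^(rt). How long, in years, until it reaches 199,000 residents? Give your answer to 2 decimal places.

199000 = 56500 · e^(0.0093·t)
t = ln(199000/56500) / 0.0093 = ln(3.52212) / 0.0093 = 1.25906 / 0.0093

t ≈ 135.38 years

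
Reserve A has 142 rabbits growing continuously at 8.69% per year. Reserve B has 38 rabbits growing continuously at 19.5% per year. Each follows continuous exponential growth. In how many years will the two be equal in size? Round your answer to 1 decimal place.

t ≈ 12.2 years

142·e^(0.0869t) = 38·e^(0.195t)
142/38 = e^((0.195 − 0.0869)t) → ln(3.73684) = 0.1081·t
t = 1.31824 / 0.1081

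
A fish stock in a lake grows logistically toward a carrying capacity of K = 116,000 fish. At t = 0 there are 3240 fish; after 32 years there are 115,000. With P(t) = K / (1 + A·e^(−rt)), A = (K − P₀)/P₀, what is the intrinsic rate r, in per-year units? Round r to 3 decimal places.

A = (116000 − 3240)/3240 = 34.80247
115000 = 116000/(1 + 34.80247·e^(−r·32)) → e^(−32r) = (1.0087 − 1)/34.80247 = 0.00025
r = −ln(0.00025)/32 = 8.29462/32

r ≈ 0.259 per year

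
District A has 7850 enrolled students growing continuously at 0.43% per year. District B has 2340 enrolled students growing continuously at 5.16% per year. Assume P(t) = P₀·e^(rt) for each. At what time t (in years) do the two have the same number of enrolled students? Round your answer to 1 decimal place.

7850·e^(0.0043t) = 2340·e^(0.0516t)
7850/2340 = e^((0.0516 − 0.0043)t) → ln(3.3547) = 0.0473·t
t = 1.21036 / 0.0473

t ≈ 25.6 years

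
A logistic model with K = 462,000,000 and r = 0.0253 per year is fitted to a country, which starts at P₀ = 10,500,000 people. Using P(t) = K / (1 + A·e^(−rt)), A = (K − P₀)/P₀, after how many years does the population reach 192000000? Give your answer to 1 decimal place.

A = (462000000 − 10500000)/10500000 = 43
192000000 = 462000000/(1 + 43·e^(−0.0253t)) → 1 + 43·e^(−0.0253t) = 2.40625
e^(−0.0253t) = 0.032703 → t = ln(30.57778)/0.0253 = 3.42027/0.0253

t ≈ 135.2 years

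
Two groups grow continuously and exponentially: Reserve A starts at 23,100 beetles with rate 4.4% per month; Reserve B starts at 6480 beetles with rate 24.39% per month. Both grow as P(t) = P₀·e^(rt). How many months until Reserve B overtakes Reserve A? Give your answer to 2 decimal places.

t ≈ 6.36 months

23100·e^(0.044t) = 6480·e^(0.2439t)
23100/6480 = e^((0.2439 − 0.044)t) → ln(3.56481) = 0.1999·t
t = 1.27111 / 0.1999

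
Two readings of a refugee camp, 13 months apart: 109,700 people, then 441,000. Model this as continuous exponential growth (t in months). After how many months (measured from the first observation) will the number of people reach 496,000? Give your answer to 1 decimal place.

t ≈ 14.1 months

r = ln(441000/109700) / 13 ≈ 0.107023 per month
t = ln(496000/109700) / r = 1.50883 / 0.107023 ≈ 14.098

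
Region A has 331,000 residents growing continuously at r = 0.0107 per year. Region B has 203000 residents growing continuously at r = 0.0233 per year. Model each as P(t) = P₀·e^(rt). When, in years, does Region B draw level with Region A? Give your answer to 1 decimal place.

331000·e^(0.0107t) = 203000·e^(0.0233t)
331000/203000 = e^((0.0233 − 0.0107)t) → ln(1.63054) = 0.0126·t
t = 0.48891 / 0.0126

t ≈ 38.8 years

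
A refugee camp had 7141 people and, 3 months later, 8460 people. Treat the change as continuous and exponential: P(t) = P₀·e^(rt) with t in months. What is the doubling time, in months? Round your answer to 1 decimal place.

doubling time ≈ 12.3 months

r = ln(8460/7141) / 3 = ln(1.18471) / 3 ≈ 0.056499 per month
doubling time = ln 2 / |r| = 0.69315 / 0.056499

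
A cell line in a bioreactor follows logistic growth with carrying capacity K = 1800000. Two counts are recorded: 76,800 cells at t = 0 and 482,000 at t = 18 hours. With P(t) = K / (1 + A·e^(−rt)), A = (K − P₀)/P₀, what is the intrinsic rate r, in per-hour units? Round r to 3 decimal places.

r ≈ 0.117 per hour

A = (1800000 − 76800)/76800 = 22.4375
482000 = 1800000/(1 + 22.4375·e^(−r·18)) → e^(−18r) = (3.73444 − 1)/22.4375 = 0.121869
r = −ln(0.121869)/18 = 2.10481/18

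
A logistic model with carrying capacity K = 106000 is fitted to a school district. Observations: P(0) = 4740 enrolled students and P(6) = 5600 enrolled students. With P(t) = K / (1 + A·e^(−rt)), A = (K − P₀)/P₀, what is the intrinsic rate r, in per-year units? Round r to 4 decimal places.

A = (106000 − 4740)/4740 = 21.36287
5600 = 106000/(1 + 21.36287·e^(−r·6)) → e^(−6r) = (18.92857 − 1)/21.36287 = 0.83924
r = −ln(0.83924)/6 = 0.17526/6

r ≈ 0.0292 per year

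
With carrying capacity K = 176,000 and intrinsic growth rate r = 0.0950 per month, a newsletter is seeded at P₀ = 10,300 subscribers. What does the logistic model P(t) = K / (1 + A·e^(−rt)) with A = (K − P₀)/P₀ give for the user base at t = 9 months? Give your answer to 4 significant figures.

≈ 22,440 subscribers

A = (176000 − 10300)/10300 = 16.08738
P(9) = 176000 / (1 + 16.08738·e^(−0.095·9)) = 176000 / (1 + 16.08738·0.425283)
= 176000 / 7.84169 ≈ 22444.14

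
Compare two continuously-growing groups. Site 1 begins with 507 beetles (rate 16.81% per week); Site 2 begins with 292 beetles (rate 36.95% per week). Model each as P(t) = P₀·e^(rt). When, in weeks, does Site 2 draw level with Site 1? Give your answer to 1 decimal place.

507·e^(0.1681t) = 292·e^(0.3695t)
507/292 = e^((0.3695 − 0.1681)t) → ln(1.7363) = 0.2014·t
t = 0.55176 / 0.2014

t ≈ 2.7 weeks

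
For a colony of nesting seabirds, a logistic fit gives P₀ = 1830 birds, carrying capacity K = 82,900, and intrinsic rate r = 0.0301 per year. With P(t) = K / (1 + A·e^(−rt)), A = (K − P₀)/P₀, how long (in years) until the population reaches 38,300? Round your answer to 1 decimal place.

A = (82900 − 1830)/1830 = 44.30055
38300 = 82900/(1 + 44.30055·e^(−0.0301t)) → 1 + 44.30055·e^(−0.0301t) = 2.16449
e^(−0.0301t) = 0.026286 → t = ln(38.04285)/0.0301 = 3.63871/0.0301

t ≈ 120.9 years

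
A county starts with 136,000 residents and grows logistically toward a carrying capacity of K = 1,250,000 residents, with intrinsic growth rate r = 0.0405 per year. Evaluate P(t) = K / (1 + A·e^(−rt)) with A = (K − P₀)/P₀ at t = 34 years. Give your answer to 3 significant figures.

≈ 408,000 residents

A = (1250000 − 136000)/136000 = 8.19118
P(34) = 1250000 / (1 + 8.19118·e^(−0.0405·34)) = 1250000 / (1 + 8.19118·0.252334)
= 1250000 / 3.06692 ≈ 407575.59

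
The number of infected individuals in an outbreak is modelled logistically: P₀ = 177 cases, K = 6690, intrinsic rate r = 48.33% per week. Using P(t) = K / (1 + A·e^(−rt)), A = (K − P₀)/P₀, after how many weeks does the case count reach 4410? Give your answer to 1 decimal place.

t ≈ 8.8 weeks

A = (6690 − 177)/177 = 36.79661
4410 = 6690/(1 + 36.79661·e^(−0.4833t)) → 1 + 36.79661·e^(−0.4833t) = 1.51701
e^(−0.4833t) = 0.01405 → t = ln(71.17239)/0.4833 = 4.2651/0.4833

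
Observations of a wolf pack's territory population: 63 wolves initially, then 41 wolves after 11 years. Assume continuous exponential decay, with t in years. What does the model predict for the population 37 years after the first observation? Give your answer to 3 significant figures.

r = ln(41/63) / 11 ≈ -0.039051 per year
P(37) = 63 · e^(-0.039051·37) = 63 · 0.23577 ≈ 14.85

≈ 14.9 wolves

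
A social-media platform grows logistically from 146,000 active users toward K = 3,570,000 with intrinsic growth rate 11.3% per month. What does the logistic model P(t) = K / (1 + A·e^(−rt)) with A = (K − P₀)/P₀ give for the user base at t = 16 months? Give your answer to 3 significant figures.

A = (3570000 − 146000)/146000 = 23.45205
P(16) = 3570000 / (1 + 23.45205·e^(−0.113·16)) = 3570000 / (1 + 23.45205·0.163982)
= 3570000 / 4.84571 ≈ 736734.22

≈ 737,000 active users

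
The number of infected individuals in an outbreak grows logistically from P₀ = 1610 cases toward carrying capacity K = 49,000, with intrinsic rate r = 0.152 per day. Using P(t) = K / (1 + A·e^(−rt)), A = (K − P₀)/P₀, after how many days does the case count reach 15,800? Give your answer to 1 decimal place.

t ≈ 17.4 days

A = (49000 − 1610)/1610 = 29.43478
15800 = 49000/(1 + 29.43478·e^(−0.152t)) → 1 + 29.43478·e^(−0.152t) = 3.10127
e^(−0.152t) = 0.071387 → t = ln(14.00812)/0.152 = 2.63964/0.152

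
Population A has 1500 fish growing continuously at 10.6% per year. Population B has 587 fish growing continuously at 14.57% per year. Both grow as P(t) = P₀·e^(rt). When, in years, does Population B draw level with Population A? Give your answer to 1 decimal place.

t ≈ 23.6 years

1500·e^(0.106t) = 587·e^(0.1457t)
1500/587 = e^((0.1457 − 0.106)t) → ln(2.55537) = 0.0397·t
t = 0.9382 / 0.0397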